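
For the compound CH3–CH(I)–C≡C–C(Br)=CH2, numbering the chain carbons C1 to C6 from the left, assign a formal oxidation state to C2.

Each bond to a more electronegative atom (O, N, halogen) counts +1, each bond to a less electronegative atom (H, metal, B, Si) counts −1, and each C–C bond counts 0.
C2 has one bond to C (0), one bond to C (0), one bond to I (+1), one bond to H (-1).
Oxidation state = 0 + 0 + 1 − 1 = 0.

0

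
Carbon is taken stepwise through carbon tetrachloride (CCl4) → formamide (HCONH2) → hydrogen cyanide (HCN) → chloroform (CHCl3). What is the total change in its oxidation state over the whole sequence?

Carbon oxidation states along the series — carbon tetrachloride: +4, formamide: +2, hydrogen cyanide: +2, chloroform: +2.
Net change = +2 − (+4) = -2.

-2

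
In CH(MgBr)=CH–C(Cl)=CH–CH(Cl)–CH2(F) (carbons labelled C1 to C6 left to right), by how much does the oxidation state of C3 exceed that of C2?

C3: 3C, 1Cl → 0 + 1 = +1
C2: 3C, 1H → 0 − 1 = -1
Difference: +1 − (-1) = +2.

+2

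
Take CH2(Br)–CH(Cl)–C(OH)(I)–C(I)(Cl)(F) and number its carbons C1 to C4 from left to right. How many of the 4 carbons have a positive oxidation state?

2

Tallying each carbon's bonds:
C1: 1C, 2H, 1Br → 0 − 2 + 1 = -1
C2: 2C, 1H, 1Cl → 0 − 1 + 1 = 0
C3: 2C, 1O, 1I → 0 + 1 + 1 = +2
C4: 1C, 1F, 1Cl, 1I → 0 + 1 + 1 + 1 = +3
2 carbons (C3, C4) meet the condition.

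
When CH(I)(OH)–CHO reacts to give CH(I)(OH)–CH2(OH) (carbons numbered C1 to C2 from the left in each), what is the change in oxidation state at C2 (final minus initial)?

Before: C2 has 1 bond to C, 1 bond to H, 2 bonds to O → oxidation state +1.
After: C2 has 1 bond to C, 2 bonds to H, 1 bond to O → oxidation state -1.
Δ = -1 − (+1) = -2, so this is a reduction at C2.

-2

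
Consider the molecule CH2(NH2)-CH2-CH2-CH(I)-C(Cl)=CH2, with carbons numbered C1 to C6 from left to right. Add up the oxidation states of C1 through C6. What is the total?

-6

Tallying each carbon's bonds:
C1: 1C, 2H, 1N → 0 − 2 + 1 = -1
C2: 2C, 2H → 0 − 2 = -2
C3: 2C, 2H → 0 − 2 = -2
C4: 2C, 1H, 1I → 0 − 1 + 1 = 0
C5: 3C, 1Cl → 0 + 1 = +1
C6: 2C, 2H → 0 − 2 = -2
Sum = -1 − 2 − 2 + 0 + 1 − 2 = -6.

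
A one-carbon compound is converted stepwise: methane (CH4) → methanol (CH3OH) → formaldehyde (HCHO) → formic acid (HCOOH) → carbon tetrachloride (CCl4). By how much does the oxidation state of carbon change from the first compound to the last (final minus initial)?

+8

Carbon oxidation states along the series — methane: -4, methanol: -2, formaldehyde: 0, formic acid: +2, carbon tetrachloride: +4.
Net change = +4 − (-4) = +8.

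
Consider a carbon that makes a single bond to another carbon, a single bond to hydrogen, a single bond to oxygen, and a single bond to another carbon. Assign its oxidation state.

0

Assign +1 per bond to O/N/halogen, −1 per bond to H or an electropositive element, and 0 per bond to carbon.
The carbon has one bond to C (0), one bond to C (0), one bond to H (-1), one bond to O (+1).
Oxidation state = 0 + 0 − 1 + 1 = 0.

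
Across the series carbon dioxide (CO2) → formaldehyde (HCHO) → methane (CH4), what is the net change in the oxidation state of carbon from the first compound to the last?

Carbon oxidation states along the series — carbon dioxide: +4, formaldehyde: 0, methane: -4.
Net change = -4 − (+4) = -8.

-8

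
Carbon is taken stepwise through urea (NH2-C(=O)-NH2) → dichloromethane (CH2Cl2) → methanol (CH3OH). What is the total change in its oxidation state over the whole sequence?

Carbon oxidation states along the series — urea: +4, dichloromethane: 0, methanol: -2.
Net change = -2 − (+4) = -6.

-6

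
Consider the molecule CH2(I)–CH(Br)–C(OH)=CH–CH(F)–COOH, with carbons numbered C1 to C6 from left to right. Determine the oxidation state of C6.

+3

Bonds to more-electronegative neighbours contribute +1 each, bonds to H or metals contribute −1 each, and C–C bonds contribute 0.
C6 has one bond to C (0), one bond to O (+1), a double bond to O (2×+1 = +2).
Oxidation state = 0 + 1 + 2 = +3.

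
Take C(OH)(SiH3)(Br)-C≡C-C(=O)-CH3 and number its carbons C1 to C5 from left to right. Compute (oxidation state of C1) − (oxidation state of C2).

+1

C1: 1C, 1O, 1Br, 1Si → 0 + 1 + 1 − 1 = +1
C2: 4C → 0 = 0
Difference: +1 − (0) = +1.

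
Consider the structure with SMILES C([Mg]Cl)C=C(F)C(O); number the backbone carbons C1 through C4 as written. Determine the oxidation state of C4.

Each bond to a more electronegative atom (O, N, halogen) counts +1, each bond to a less electronegative atom (H, metal, B, Si) counts −1, and each C–C bond counts 0.
C4 has one bond to C (0), one bond to H (-1), one bond to O (+1), one bond to H (-1).
Oxidation state = 0 − 1 + 1 − 1 = -1.

-1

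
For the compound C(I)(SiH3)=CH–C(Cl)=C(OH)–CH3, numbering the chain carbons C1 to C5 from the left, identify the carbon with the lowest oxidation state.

C5

Assign +1 per bond to O/N/halogen, −1 per bond to H or an electropositive element, and 0 per bond to carbon. Tallying each carbon:
C1: 2C, 1I, 1Si → 0 + 1 − 1 = 0
C2: 3C, 1H → 0 − 1 = -1
C3: 3C, 1Cl → 0 + 1 = +1
C4: 3C, 1O → 0 + 1 = +1
C5: 1C, 3H → 0 − 3 = -3
The most reduced carbon is C5 at -3.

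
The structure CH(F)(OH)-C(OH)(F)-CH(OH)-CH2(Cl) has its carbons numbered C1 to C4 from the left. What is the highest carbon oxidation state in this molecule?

Tallying each carbon's bonds:
C1: 1C, 1H, 1O, 1F → 0 − 1 + 1 + 1 = +1
C2: 2C, 1O, 1F → 0 + 1 + 1 = +2
C3: 2C, 1H, 1O → 0 − 1 + 1 = 0
C4: 1C, 2H, 1Cl → 0 − 2 + 1 = -1
The highest value is +2.

+2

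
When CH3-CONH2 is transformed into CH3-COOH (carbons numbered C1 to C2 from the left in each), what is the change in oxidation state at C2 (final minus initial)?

Before: C2 has 1 bond to C, 2 bonds to O, 1 bond to N → oxidation state +3.
After: C2 has 1 bond to C, 3 bonds to O → oxidation state +3.
Δ = +3 − (+3) = 0, so no net redox change at C2.

0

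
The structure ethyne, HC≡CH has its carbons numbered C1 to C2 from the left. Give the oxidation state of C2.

-1

Each bond to a more electronegative atom (O, N, halogen) counts +1, each bond to a less electronegative atom (H, metal, B, Si) counts −1, and each C–C bond counts 0.
C2 has one bond to H (-1), a triple bond to C (3×0 = 0).
Oxidation state = -1 + 0 = -1.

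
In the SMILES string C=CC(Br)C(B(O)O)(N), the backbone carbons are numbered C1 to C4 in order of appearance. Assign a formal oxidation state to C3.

Count +1 for every bond to an atom more electronegative than carbon and −1 for every bond to one less electronegative; C–C bonds are 0.
C3 has one bond to C (0), one bond to C (0), one bond to H (-1), one bond to Br (+1).
Oxidation state = 0 + 0 − 1 + 1 = 0.

0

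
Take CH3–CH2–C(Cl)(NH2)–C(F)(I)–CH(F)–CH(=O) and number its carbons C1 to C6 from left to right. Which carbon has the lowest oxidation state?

Assign +1 per bond to O/N/halogen, −1 per bond to H or an electropositive element, and 0 per bond to carbon. Tallying each carbon:
C1: 1C, 3H → 0 − 3 = -3
C2: 2C, 2H → 0 − 2 = -2
C3: 2C, 1N, 1Cl → 0 + 1 + 1 = +2
C4: 2C, 1F, 1I → 0 + 1 + 1 = +2
C5: 2C, 1H, 1F → 0 − 1 + 1 = 0
C6: 1C, 1H, 2O → 0 − 1 + 2 = +1
The most reduced carbon is C1 at -3.

C1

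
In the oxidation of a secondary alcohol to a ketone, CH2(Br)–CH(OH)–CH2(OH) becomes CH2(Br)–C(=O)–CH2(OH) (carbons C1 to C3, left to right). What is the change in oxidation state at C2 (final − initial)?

+2

Before: C2 has 2 bonds to C, 1 bond to H, 1 bond to O → oxidation state 0.
After: C2 has 2 bonds to C, 2 bonds to O → oxidation state +2.
Δ = +2 − (0) = +2, so this is an oxidation at C2.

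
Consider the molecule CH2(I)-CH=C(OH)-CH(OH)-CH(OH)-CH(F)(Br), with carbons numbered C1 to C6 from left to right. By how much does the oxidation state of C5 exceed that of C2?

+1

C5: 2C, 1H, 1O → 0 − 1 + 1 = 0
C2: 3C, 1H → 0 − 1 = -1
Difference: 0 − (-1) = +1.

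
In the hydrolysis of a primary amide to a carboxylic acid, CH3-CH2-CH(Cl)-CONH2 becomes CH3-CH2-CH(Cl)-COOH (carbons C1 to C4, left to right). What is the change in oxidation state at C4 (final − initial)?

Before: C4 has 1 bond to C, 2 bonds to O, 1 bond to N → oxidation state +3.
After: C4 has 1 bond to C, 3 bonds to O → oxidation state +3.
Δ = +3 − (+3) = 0, so no net redox change at C4.

0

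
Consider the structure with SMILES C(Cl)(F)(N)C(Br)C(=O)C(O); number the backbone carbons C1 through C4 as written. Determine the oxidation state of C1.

Bonds to more-electronegative neighbours contribute +1 each, bonds to H or metals contribute −1 each, and C–C bonds contribute 0.
C1 has one bond to C (0), one bond to Cl (+1), one bond to F (+1), one bond to N (+1).
Oxidation state = 0 + 1 + 1 + 1 = +3.

+3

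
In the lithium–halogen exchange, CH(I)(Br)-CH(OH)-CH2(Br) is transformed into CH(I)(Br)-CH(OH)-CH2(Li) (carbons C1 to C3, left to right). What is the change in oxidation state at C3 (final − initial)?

-2

Before: C3 has 1 bond to C, 2 bonds to H, 1 bond to Br → oxidation state -1.
After: C3 has 1 bond to C, 2 bonds to H, 1 bond to Li → oxidation state -3.
Δ = -3 − (-1) = -2, so this is a reduction at C3.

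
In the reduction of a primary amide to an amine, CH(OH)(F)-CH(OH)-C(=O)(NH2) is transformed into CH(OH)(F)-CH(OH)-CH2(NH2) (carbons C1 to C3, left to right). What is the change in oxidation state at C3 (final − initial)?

Before: C3 has 1 bond to C, 2 bonds to O, 1 bond to N → oxidation state +3.
After: C3 has 1 bond to C, 2 bonds to H, 1 bond to N → oxidation state -1.
Δ = -1 − (+3) = -4, so this is a reduction at C3.

-4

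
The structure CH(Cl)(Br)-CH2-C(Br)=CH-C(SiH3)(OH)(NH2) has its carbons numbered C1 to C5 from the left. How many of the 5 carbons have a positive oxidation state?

3

Count +1 for every bond to an atom more electronegative than carbon and −1 for every bond to one less electronegative; C–C bonds are 0. Tallying each carbon:
C1: 1C, 1H, 1Cl, 1Br → 0 − 1 + 1 + 1 = +1
C2: 2C, 2H → 0 − 2 = -2
C3: 3C, 1Br → 0 + 1 = +1
C4: 3C, 1H → 0 − 1 = -1
C5: 1C, 1O, 1N, 1Si → 0 + 1 + 1 − 1 = +1
3 carbons (C1, C3, C5) meet the condition.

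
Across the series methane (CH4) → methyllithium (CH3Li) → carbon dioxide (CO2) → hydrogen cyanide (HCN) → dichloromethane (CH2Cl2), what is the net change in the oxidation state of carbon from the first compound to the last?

+4

Carbon oxidation states along the series — methane: -4, methyllithium: -4, carbon dioxide: +4, hydrogen cyanide: +2, dichloromethane: 0.
Net change = 0 − (-4) = +4.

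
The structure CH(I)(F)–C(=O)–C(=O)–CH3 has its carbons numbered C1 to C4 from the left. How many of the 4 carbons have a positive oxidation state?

3

Tallying each carbon's bonds:
C1: 1C, 1H, 1F, 1I → 0 − 1 + 1 + 1 = +1
C2: 2C, 2O → 0 + 2 = +2
C3: 2C, 2O → 0 + 2 = +2
C4: 1C, 3H → 0 − 3 = -3
3 carbons (C1, C2, C3) meet the condition.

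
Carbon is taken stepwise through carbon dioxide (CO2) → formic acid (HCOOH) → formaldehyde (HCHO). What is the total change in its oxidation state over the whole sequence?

-4

Carbon oxidation states along the series — carbon dioxide: +4, formic acid: +2, formaldehyde: 0.
Net change = 0 − (+4) = -4.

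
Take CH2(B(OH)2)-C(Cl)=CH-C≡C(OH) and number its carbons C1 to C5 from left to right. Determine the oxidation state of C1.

Bonds to more-electronegative neighbours contribute +1 each, bonds to H or metals contribute −1 each, and C–C bonds contribute 0.
C1 has one bond to C (0), one bond to H (-1), one bond to H (-1), one bond to B (-1).
Oxidation state = 0 − 1 − 1 − 1 = -3.

-3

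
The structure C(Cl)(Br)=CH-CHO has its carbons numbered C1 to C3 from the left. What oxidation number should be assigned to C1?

C1 has a double bond to C (2×0 = 0), one bond to Cl (+1), one bond to Br (+1).
Oxidation state = 0 + 1 + 1 = +2.

+2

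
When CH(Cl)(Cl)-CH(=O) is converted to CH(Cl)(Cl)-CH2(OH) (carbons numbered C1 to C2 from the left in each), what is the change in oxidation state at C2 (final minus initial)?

-2

Before: C2 has 1 bond to C, 1 bond to H, 2 bonds to O → oxidation state +1.
After: C2 has 1 bond to C, 2 bonds to H, 1 bond to O → oxidation state -1.
Δ = -1 − (+1) = -2, so this is a reduction at C2.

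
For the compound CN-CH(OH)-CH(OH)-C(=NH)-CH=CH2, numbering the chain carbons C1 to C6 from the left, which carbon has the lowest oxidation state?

C6

Tallying each carbon's bonds:
C1: 1C, 3N → 0 + 3 = +3
C2: 2C, 1H, 1O → 0 − 1 + 1 = 0
C3: 2C, 1H, 1O → 0 − 1 + 1 = 0
C4: 2C, 2N → 0 + 2 = +2
C5: 3C, 1H → 0 − 1 = -1
C6: 2C, 2H → 0 − 2 = -2
The most reduced carbon is C6 at -2.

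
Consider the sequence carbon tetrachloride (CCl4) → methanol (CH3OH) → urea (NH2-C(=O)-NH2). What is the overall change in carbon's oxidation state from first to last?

0

Carbon oxidation states along the series — carbon tetrachloride: +4, methanol: -2, urea: +4.
Net change = +4 − (+4) = 0.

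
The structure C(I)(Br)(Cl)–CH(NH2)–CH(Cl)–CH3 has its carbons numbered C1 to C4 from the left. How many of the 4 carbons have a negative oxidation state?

Assign +1 per bond to O/N/halogen, −1 per bond to H or an electropositive element, and 0 per bond to carbon. Tallying each carbon:
C1: 1C, 1Cl, 1Br, 1I → 0 + 1 + 1 + 1 = +3
C2: 2C, 1H, 1N → 0 − 1 + 1 = 0
C3: 2C, 1H, 1Cl → 0 − 1 + 1 = 0
C4: 1C, 3H → 0 − 3 = -3
1 carbon (C4) meets the condition.

1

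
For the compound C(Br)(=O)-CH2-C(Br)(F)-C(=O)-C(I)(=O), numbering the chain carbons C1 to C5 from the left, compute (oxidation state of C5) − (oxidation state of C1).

0

C5: 1C, 2O, 1I → 0 + 2 + 1 = +3
C1: 1C, 2O, 1Br → 0 + 2 + 1 = +3
Difference: +3 − (+3) = 0.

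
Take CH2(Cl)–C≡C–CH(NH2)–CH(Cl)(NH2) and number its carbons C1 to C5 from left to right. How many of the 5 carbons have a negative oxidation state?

Each bond to a more electronegative atom (O, N, halogen) counts +1, each bond to a less electronegative atom (H, metal, B, Si) counts −1, and each C–C bond counts 0. Tallying each carbon:
C1: 1C, 2H, 1Cl → 0 − 2 + 1 = -1
C2: 4C → 0 = 0
C3: 4C → 0 = 0
C4: 2C, 1H, 1N → 0 − 1 + 1 = 0
C5: 1C, 1H, 1N, 1Cl → 0 − 1 + 1 + 1 = +1
1 carbon (C1) meets the condition.

1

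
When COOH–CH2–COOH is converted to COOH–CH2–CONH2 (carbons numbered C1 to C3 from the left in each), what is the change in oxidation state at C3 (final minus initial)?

0

Before: C3 has 1 bond to C, 3 bonds to O → oxidation state +3.
After: C3 has 1 bond to C, 2 bonds to O, 1 bond to N → oxidation state +3.
Δ = +3 − (+3) = 0, so no net redox change at C3.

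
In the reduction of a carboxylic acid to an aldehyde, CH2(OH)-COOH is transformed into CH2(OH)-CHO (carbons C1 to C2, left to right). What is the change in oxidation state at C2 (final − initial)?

-2

Before: C2 has 1 bond to C, 3 bonds to O → oxidation state +3.
After: C2 has 1 bond to C, 1 bond to H, 2 bonds to O → oxidation state +1.
Δ = +1 − (+3) = -2, so this is a reduction at C2.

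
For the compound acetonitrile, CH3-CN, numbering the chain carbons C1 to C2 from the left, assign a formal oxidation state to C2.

Assign +1 per bond to O/N/halogen, −1 per bond to H or an electropositive element, and 0 per bond to carbon.
C2 has a triple bond to N (3×+1 = +3), one bond to C (0).
Oxidation state = +3 + 0 = +3.

+3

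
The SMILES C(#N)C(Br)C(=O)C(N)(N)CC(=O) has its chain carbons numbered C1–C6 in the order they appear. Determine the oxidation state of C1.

C1 has one bond to C (0), a triple bond to N (3×+1 = +3).
Oxidation state = 0 + 3 = +3.

+3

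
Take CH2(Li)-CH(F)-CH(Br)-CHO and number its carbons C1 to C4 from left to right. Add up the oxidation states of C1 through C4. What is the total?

-2

Assign +1 per bond to O/N/halogen, −1 per bond to H or an electropositive element, and 0 per bond to carbon. Tallying each carbon:
C1: 1C, 2H, 1Li → 0 − 2 − 1 = -3
C2: 2C, 1H, 1F → 0 − 1 + 1 = 0
C3: 2C, 1H, 1Br → 0 − 1 + 1 = 0
C4: 1C, 1H, 2O → 0 − 1 + 2 = +1
Sum = -3 + 0 + 0 + 1 = -2.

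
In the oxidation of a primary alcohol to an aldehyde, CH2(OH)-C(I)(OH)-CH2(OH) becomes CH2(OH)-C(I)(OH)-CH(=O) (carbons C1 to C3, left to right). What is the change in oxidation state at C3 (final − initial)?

+2

Before: C3 has 1 bond to C, 2 bonds to H, 1 bond to O → oxidation state -1.
After: C3 has 1 bond to C, 1 bond to H, 2 bonds to O → oxidation state +1.
Δ = +1 − (-1) = +2, so this is an oxidation at C3.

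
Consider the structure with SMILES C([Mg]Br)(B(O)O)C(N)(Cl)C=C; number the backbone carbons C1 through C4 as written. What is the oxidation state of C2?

+2

Assign +1 per bond to O/N/halogen, −1 per bond to H or an electropositive element, and 0 per bond to carbon.
C2 has one bond to C (0), one bond to C (0), one bond to N (+1), one bond to Cl (+1).
Oxidation state = 0 + 0 + 1 + 1 = +2.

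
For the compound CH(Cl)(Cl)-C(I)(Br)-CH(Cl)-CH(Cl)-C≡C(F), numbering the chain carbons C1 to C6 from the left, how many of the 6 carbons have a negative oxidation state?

0

Count +1 for every bond to an atom more electronegative than carbon and −1 for every bond to one less electronegative; C–C bonds are 0. Tallying each carbon:
C1: 1C, 1H, 2Cl → 0 − 1 + 2 = +1
C2: 2C, 1Br, 1I → 0 + 1 + 1 = +2
C3: 2C, 1H, 1Cl → 0 − 1 + 1 = 0
C4: 2C, 1H, 1Cl → 0 − 1 + 1 = 0
C5: 4C → 0 = 0
C6: 3C, 1F → 0 + 1 = +1
0 carbons meet the condition.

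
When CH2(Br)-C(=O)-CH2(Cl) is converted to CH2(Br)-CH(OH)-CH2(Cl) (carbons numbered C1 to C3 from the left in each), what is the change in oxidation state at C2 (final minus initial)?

-2

Before: C2 has 2 bonds to C, 2 bonds to O → oxidation state +2.
After: C2 has 2 bonds to C, 1 bond to H, 1 bond to O → oxidation state 0.
Δ = 0 − (+2) = -2, so this is a reduction at C2.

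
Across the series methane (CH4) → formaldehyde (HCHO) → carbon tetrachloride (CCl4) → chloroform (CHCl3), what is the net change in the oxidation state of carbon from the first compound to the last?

Carbon oxidation states along the series — methane: -4, formaldehyde: 0, carbon tetrachloride: +4, chloroform: +2.
Net change = +2 − (-4) = +6.

+6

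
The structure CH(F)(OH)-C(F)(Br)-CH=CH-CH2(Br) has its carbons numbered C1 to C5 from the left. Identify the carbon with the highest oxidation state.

Each bond to a more electronegative atom (O, N, halogen) counts +1, each bond to a less electronegative atom (H, metal, B, Si) counts −1, and each C–C bond counts 0. Tallying each carbon:
C1: 1C, 1H, 1O, 1F → 0 − 1 + 1 + 1 = +1
C2: 2C, 1F, 1Br → 0 + 1 + 1 = +2
C3: 3C, 1H → 0 − 1 = -1
C4: 3C, 1H → 0 − 1 = -1
C5: 1C, 2H, 1Br → 0 − 2 + 1 = -1
The most oxidised carbon is C2 at +2.

C2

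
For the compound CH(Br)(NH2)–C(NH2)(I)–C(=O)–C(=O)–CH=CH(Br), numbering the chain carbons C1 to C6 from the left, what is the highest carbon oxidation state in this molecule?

+2

Tallying each carbon's bonds:
C1: 1C, 1H, 1N, 1Br → 0 − 1 + 1 + 1 = +1
C2: 2C, 1N, 1I → 0 + 1 + 1 = +2
C3: 2C, 2O → 0 + 2 = +2
C4: 2C, 2O → 0 + 2 = +2
C5: 3C, 1H → 0 − 1 = -1
C6: 2C, 1H, 1Br → 0 − 1 + 1 = 0
The highest value is +2.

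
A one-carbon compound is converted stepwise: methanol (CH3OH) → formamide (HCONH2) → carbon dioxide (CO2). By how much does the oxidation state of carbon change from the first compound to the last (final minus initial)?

+6

Carbon oxidation states along the series — methanol: -2, formamide: +2, carbon dioxide: +4.
Net change = +4 − (-2) = +6.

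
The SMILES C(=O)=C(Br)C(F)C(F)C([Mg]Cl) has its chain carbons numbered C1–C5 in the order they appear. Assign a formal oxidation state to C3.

Count +1 for every bond to an atom more electronegative than carbon and −1 for every bond to one less electronegative; C–C bonds are 0.
C3 has one bond to C (0), one bond to C (0), one bond to H (-1), one bond to F (+1).
Oxidation state = 0 + 0 − 1 + 1 = 0.

0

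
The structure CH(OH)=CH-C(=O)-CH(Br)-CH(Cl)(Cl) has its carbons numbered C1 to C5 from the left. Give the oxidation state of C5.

+1

Count +1 for every bond to an atom more electronegative than carbon and −1 for every bond to one less electronegative; C–C bonds are 0.
C5 has one bond to C (0), one bond to Cl (+1), one bond to H (-1), one bond to Cl (+1).
Oxidation state = 0 + 1 − 1 + 1 = +1.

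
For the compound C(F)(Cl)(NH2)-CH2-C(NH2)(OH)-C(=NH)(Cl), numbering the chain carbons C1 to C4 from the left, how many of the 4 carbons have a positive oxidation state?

3

Bonds to more-electronegative neighbours contribute +1 each, bonds to H or metals contribute −1 each, and C–C bonds contribute 0. Tallying each carbon:
C1: 1C, 1N, 1F, 1Cl → 0 + 1 + 1 + 1 = +3
C2: 2C, 2H → 0 − 2 = -2
C3: 2C, 1O, 1N → 0 + 1 + 1 = +2
C4: 1C, 2N, 1Cl → 0 + 2 + 1 = +3
3 carbons (C1, C3, C4) meet the condition.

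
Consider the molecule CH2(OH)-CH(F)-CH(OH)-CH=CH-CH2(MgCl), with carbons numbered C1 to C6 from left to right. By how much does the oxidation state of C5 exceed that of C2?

C5: 3C, 1H → 0 − 1 = -1
C2: 2C, 1H, 1F → 0 − 1 + 1 = 0
Difference: -1 − (0) = -1.

-1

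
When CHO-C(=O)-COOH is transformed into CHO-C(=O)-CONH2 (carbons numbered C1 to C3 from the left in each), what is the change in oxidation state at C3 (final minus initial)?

Before: C3 has 1 bond to C, 3 bonds to O → oxidation state +3.
After: C3 has 1 bond to C, 2 bonds to O, 1 bond to N → oxidation state +3.
Δ = +3 − (+3) = 0, so no net redox change at C3.

0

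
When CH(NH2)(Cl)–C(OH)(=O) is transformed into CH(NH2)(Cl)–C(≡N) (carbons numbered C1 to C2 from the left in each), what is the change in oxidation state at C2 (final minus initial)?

0

Before: C2 has 1 bond to C, 3 bonds to O → oxidation state +3.
After: C2 has 1 bond to C, 3 bonds to N → oxidation state +3.
Δ = +3 − (+3) = 0, so no net redox change at C2.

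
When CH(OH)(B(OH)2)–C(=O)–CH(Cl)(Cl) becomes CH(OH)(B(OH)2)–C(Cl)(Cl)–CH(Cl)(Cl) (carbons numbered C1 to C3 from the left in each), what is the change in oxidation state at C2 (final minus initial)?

0

Before: C2 has 2 bonds to C, 2 bonds to O → oxidation state +2.
After: C2 has 2 bonds to C, 2 bonds to Cl → oxidation state +2.
Δ = +2 − (+2) = 0, so no net redox change at C2.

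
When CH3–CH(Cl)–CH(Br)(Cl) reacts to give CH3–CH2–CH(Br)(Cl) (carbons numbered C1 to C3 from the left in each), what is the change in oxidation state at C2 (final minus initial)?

-2

Before: C2 has 2 bonds to C, 1 bond to H, 1 bond to Cl → oxidation state 0.
After: C2 has 2 bonds to C, 2 bonds to H → oxidation state -2.
Δ = -2 − (0) = -2, so this is a reduction at C2.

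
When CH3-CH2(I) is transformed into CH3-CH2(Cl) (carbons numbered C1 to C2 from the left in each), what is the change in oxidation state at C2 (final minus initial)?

Before: C2 has 1 bond to C, 2 bonds to H, 1 bond to I → oxidation state -1.
After: C2 has 1 bond to C, 2 bonds to H, 1 bond to Cl → oxidation state -1.
Δ = -1 − (-1) = 0, so no net redox change at C2.

0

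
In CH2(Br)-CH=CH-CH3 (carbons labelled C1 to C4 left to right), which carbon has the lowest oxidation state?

C4

Tallying each carbon's bonds:
C1: 1C, 2H, 1Br → 0 − 2 + 1 = -1
C2: 3C, 1H → 0 − 1 = -1
C3: 3C, 1H → 0 − 1 = -1
C4: 1C, 3H → 0 − 3 = -3
The most reduced carbon is C4 at -3.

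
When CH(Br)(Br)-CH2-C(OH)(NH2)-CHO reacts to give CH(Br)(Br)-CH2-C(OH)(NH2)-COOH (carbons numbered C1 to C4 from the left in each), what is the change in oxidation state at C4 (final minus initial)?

+2

Before: C4 has 1 bond to C, 1 bond to H, 2 bonds to O → oxidation state +1.
After: C4 has 1 bond to C, 3 bonds to O → oxidation state +3.
Δ = +3 − (+1) = +2, so this is an oxidation at C4.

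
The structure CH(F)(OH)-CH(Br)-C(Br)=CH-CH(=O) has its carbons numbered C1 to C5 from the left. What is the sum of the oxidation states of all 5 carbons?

+2

Tallying each carbon's bonds:
C1: 1C, 1H, 1O, 1F → 0 − 1 + 1 + 1 = +1
C2: 2C, 1H, 1Br → 0 − 1 + 1 = 0
C3: 3C, 1Br → 0 + 1 = +1
C4: 3C, 1H → 0 − 1 = -1
C5: 1C, 1H, 2O → 0 − 1 + 2 = +1
Sum = +1 + 0 + 1 − 1 + 1 = +2.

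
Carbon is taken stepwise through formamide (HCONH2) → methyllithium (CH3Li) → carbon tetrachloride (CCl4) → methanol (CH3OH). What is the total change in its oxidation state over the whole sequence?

Carbon oxidation states along the series — formamide: +2, methyllithium: -4, carbon tetrachloride: +4, methanol: -2.
Net change = -2 − (+2) = -4.

-4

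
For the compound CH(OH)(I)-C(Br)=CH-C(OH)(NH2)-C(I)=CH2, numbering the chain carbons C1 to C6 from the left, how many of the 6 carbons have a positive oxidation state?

4

Tallying each carbon's bonds:
C1: 1C, 1H, 1O, 1I → 0 − 1 + 1 + 1 = +1
C2: 3C, 1Br → 0 + 1 = +1
C3: 3C, 1H → 0 − 1 = -1
C4: 2C, 1O, 1N → 0 + 1 + 1 = +2
C5: 3C, 1I → 0 + 1 = +1
C6: 2C, 2H → 0 − 2 = -2
4 carbons (C1, C2, C4, C5) meet the condition.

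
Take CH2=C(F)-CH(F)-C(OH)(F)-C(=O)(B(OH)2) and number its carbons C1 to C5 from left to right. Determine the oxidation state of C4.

C4 has one bond to C (0), one bond to C (0), one bond to O (+1), one bond to F (+1).
Oxidation state = 0 + 0 + 1 + 1 = +2.

+2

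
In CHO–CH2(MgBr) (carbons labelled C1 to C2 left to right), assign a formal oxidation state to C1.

C1 has one bond to C (0), one bond to H (-1), a double bond to O (2×+1 = +2).
Oxidation state = 0 − 1 + 2 = +1.

+1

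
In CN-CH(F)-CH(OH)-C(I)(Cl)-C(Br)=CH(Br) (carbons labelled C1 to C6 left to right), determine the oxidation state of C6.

Count +1 for every bond to an atom more electronegative than carbon and −1 for every bond to one less electronegative; C–C bonds are 0.
C6 has a double bond to C (2×0 = 0), one bond to Br (+1), one bond to H (-1).
Oxidation state = 0 + 1 − 1 = 0.

0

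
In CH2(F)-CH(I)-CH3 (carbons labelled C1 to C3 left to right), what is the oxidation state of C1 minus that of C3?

+2

C1: 1C, 2H, 1F → 0 − 2 + 1 = -1
C3: 1C, 3H → 0 − 3 = -3
Difference: -1 − (-3) = +2.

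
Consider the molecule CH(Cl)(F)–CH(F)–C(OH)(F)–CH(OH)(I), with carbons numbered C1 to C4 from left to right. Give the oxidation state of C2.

C2 has one bond to C (0), one bond to C (0), one bond to H (-1), one bond to F (+1).
Oxidation state = 0 + 0 − 1 + 1 = 0.

0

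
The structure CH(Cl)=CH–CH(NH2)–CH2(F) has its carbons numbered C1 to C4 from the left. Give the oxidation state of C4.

C4 has one bond to C (0), one bond to H (-1), one bond to F (+1), one bond to H (-1).
Oxidation state = 0 − 1 + 1 − 1 = -1.

-1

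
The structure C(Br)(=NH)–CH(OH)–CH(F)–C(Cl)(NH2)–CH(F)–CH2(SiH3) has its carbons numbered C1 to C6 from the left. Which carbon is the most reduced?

Assign +1 per bond to O/N/halogen, −1 per bond to H or an electropositive element, and 0 per bond to carbon. Tallying each carbon:
C1: 1C, 2N, 1Br → 0 + 2 + 1 = +3
C2: 2C, 1H, 1O → 0 − 1 + 1 = 0
C3: 2C, 1H, 1F → 0 − 1 + 1 = 0
C4: 2C, 1N, 1Cl → 0 + 1 + 1 = +2
C5: 2C, 1H, 1F → 0 − 1 + 1 = 0
C6: 1C, 2H, 1Si → 0 − 2 − 1 = -3
The most reduced carbon is C6 at -3.

C6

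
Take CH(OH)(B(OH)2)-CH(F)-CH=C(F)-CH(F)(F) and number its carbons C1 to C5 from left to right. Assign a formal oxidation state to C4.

+1

C4 has a double bond to C (2×0 = 0), one bond to C (0), one bond to F (+1).
Oxidation state = 0 + 0 + 1 = +1.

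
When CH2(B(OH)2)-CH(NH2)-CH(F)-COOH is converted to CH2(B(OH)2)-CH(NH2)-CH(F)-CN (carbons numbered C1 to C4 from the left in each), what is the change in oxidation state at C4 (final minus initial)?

0

Before: C4 has 1 bond to C, 3 bonds to O → oxidation state +3.
After: C4 has 1 bond to C, 3 bonds to N → oxidation state +3.
Δ = +3 − (+3) = 0, so no net redox change at C4.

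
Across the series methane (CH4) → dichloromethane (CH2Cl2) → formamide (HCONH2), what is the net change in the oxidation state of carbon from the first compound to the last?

+6

Carbon oxidation states along the series — methane: -4, dichloromethane: 0, formamide: +2.
Net change = +2 − (-4) = +6.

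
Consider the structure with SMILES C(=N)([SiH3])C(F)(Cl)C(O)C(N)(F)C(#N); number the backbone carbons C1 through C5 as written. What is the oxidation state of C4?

C4 has one bond to C (0), one bond to C (0), one bond to N (+1), one bond to F (+1).
Oxidation state = 0 + 0 + 1 + 1 = +2.

+2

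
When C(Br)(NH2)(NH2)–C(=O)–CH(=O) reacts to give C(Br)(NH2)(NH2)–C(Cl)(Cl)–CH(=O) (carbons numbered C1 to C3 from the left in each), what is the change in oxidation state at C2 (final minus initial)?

0

Before: C2 has 2 bonds to C, 2 bonds to O → oxidation state +2.
After: C2 has 2 bonds to C, 2 bonds to Cl → oxidation state +2.
Δ = +2 − (+2) = 0, so no net redox change at C2.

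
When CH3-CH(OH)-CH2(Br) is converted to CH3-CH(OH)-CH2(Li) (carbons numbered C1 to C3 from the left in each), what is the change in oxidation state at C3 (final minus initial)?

-2

Before: C3 has 1 bond to C, 2 bonds to H, 1 bond to Br → oxidation state -1.
After: C3 has 1 bond to C, 2 bonds to H, 1 bond to Li → oxidation state -3.
Δ = -3 − (-1) = -2, so this is a reduction at C3.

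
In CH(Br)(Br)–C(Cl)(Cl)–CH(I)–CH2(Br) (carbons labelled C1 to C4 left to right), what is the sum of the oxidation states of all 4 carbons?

+2

Tallying each carbon's bonds:
C1: 1C, 1H, 2Br → 0 − 1 + 2 = +1
C2: 2C, 2Cl → 0 + 2 = +2
C3: 2C, 1H, 1I → 0 − 1 + 1 = 0
C4: 1C, 2H, 1Br → 0 − 2 + 1 = -1
Sum = +1 + 2 + 0 − 1 = +2.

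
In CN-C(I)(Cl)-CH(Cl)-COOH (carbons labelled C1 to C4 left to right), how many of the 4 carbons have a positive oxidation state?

3

Tallying each carbon's bonds:
C1: 1C, 3N → 0 + 3 = +3
C2: 2C, 1Cl, 1I → 0 + 1 + 1 = +2
C3: 2C, 1H, 1Cl → 0 − 1 + 1 = 0
C4: 1C, 3O → 0 + 3 = +3
3 carbons (C1, C2, C4) meet the condition.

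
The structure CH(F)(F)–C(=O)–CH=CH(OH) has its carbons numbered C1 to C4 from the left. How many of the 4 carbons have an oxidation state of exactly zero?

1

Each bond to a more electronegative atom (O, N, halogen) counts +1, each bond to a less electronegative atom (H, metal, B, Si) counts −1, and each C–C bond counts 0. Tallying each carbon:
C1: 1C, 1H, 2F → 0 − 1 + 2 = +1
C2: 2C, 2O → 0 + 2 = +2
C3: 3C, 1H → 0 − 1 = -1
C4: 2C, 1H, 1O → 0 − 1 + 1 = 0
1 carbon (C4) meets the condition.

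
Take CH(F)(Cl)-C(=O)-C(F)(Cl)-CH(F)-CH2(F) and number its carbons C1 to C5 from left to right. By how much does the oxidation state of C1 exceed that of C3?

C1: 1C, 1H, 1F, 1Cl → 0 − 1 + 1 + 1 = +1
C3: 2C, 1F, 1Cl → 0 + 1 + 1 = +2
Difference: +1 − (+2) = -1.

-1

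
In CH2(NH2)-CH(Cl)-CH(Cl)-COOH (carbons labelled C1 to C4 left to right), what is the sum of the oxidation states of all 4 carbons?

Tallying each carbon's bonds:
C1: 1C, 2H, 1N → 0 − 2 + 1 = -1
C2: 2C, 1H, 1Cl → 0 − 1 + 1 = 0
C3: 2C, 1H, 1Cl → 0 − 1 + 1 = 0
C4: 1C, 3O → 0 + 3 = +3
Sum = -1 + 0 + 0 + 3 = +2.

+2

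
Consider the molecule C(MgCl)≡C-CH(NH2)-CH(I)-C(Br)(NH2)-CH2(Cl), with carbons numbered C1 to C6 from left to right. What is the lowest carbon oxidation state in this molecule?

Tallying each carbon's bonds:
C1: 3C, 1Mg → 0 − 1 = -1
C2: 4C → 0 = 0
C3: 2C, 1H, 1N → 0 − 1 + 1 = 0
C4: 2C, 1H, 1I → 0 − 1 + 1 = 0
C5: 2C, 1N, 1Br → 0 + 1 + 1 = +2
C6: 1C, 2H, 1Cl → 0 − 2 + 1 = -1
The lowest value is -1.

-1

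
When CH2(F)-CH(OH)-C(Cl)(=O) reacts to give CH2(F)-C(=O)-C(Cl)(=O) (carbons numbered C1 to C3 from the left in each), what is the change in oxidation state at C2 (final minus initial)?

Before: C2 has 2 bonds to C, 1 bond to H, 1 bond to O → oxidation state 0.
After: C2 has 2 bonds to C, 2 bonds to O → oxidation state +2.
Δ = +2 − (0) = +2, so this is an oxidation at C2.

+2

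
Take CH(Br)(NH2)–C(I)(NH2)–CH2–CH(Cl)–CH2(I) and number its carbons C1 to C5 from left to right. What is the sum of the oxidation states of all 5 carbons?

Count +1 for every bond to an atom more electronegative than carbon and −1 for every bond to one less electronegative; C–C bonds are 0. Tallying each carbon:
C1: 1C, 1H, 1N, 1Br → 0 − 1 + 1 + 1 = +1
C2: 2C, 1N, 1I → 0 + 1 + 1 = +2
C3: 2C, 2H → 0 − 2 = -2
C4: 2C, 1H, 1Cl → 0 − 1 + 1 = 0
C5: 1C, 2H, 1I → 0 − 2 + 1 = -1
Sum = +1 + 2 − 2 + 0 − 1 = 0.

0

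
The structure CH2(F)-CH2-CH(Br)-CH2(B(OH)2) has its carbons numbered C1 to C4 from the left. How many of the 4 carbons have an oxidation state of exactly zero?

Assign +1 per bond to O/N/halogen, −1 per bond to H or an electropositive element, and 0 per bond to carbon. Tallying each carbon:
C1: 1C, 2H, 1F → 0 − 2 + 1 = -1
C2: 2C, 2H → 0 − 2 = -2
C3: 2C, 1H, 1Br → 0 − 1 + 1 = 0
C4: 1C, 2H, 1B → 0 − 2 − 1 = -3
1 carbon (C3) meets the condition.

1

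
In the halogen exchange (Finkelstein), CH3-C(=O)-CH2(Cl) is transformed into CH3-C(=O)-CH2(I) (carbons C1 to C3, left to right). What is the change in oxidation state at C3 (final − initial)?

0

Before: C3 has 1 bond to C, 2 bonds to H, 1 bond to Cl → oxidation state -1.
After: C3 has 1 bond to C, 2 bonds to H, 1 bond to I → oxidation state -1.
Δ = -1 − (-1) = 0, so no net redox change at C3.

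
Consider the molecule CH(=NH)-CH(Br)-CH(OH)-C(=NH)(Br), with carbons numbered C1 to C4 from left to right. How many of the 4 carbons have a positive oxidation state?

2

Assign +1 per bond to O/N/halogen, −1 per bond to H or an electropositive element, and 0 per bond to carbon. Tallying each carbon:
C1: 1C, 1H, 2N → 0 − 1 + 2 = +1
C2: 2C, 1H, 1Br → 0 − 1 + 1 = 0
C3: 2C, 1H, 1O → 0 − 1 + 1 = 0
C4: 1C, 2N, 1Br → 0 + 2 + 1 = +3
2 carbons (C1, C4) meet the condition.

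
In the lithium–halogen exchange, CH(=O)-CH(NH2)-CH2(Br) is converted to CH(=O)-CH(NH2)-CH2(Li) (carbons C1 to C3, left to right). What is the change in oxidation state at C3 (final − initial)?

Before: C3 has 1 bond to C, 2 bonds to H, 1 bond to Br → oxidation state -1.
After: C3 has 1 bond to C, 2 bonds to H, 1 bond to Li → oxidation state -3.
Δ = -3 − (-1) = -2, so this is a reduction at C3.

-2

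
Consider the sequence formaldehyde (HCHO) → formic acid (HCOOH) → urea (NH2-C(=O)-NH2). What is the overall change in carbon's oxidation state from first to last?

+4

Carbon oxidation states along the series — formaldehyde: 0, formic acid: +2, urea: +4.
Net change = +4 − (0) = +4.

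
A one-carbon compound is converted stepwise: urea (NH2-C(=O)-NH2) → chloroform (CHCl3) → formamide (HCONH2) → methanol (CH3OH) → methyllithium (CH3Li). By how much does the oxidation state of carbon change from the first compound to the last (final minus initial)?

Carbon oxidation states along the series — urea: +4, chloroform: +2, formamide: +2, methanol: -2, methyllithium: -4.
Net change = -4 − (+4) = -8.

-8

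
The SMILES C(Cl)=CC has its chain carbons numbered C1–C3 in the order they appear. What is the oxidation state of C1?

0

Each bond to a more electronegative atom (O, N, halogen) counts +1, each bond to a less electronegative atom (H, metal, B, Si) counts −1, and each C–C bond counts 0.
C1 has a double bond to C (2×0 = 0), one bond to Cl (+1), one bond to H (-1).
Oxidation state = 0 + 1 − 1 = 0.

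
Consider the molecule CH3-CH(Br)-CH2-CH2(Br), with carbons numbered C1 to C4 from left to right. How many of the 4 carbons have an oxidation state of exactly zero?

Tallying each carbon's bonds:
C1: 1C, 3H → 0 − 3 = -3
C2: 2C, 1H, 1Br → 0 − 1 + 1 = 0
C3: 2C, 2H → 0 − 2 = -2
C4: 1C, 2H, 1Br → 0 − 2 + 1 = -1
1 carbon (C2) meets the condition.

1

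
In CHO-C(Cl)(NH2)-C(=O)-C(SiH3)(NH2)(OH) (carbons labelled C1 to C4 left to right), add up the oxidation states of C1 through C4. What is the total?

Tallying each carbon's bonds:
C1: 1C, 1H, 2O → 0 − 1 + 2 = +1
C2: 2C, 1N, 1Cl → 0 + 1 + 1 = +2
C3: 2C, 2O → 0 + 2 = +2
C4: 1C, 1O, 1N, 1Si → 0 + 1 + 1 − 1 = +1
Sum = +1 + 2 + 2 + 1 = +6.

+6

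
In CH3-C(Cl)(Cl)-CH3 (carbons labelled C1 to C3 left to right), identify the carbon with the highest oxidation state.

Tallying each carbon's bonds:
C1: 1C, 3H → 0 − 3 = -3
C2: 2C, 2Cl → 0 + 2 = +2
C3: 1C, 3H → 0 − 3 = -3
The most oxidised carbon is C2 at +2.

C2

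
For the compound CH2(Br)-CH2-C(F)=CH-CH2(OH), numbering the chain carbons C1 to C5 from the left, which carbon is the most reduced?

C2

Assign +1 per bond to O/N/halogen, −1 per bond to H or an electropositive element, and 0 per bond to carbon. Tallying each carbon:
C1: 1C, 2H, 1Br → 0 − 2 + 1 = -1
C2: 2C, 2H → 0 − 2 = -2
C3: 3C, 1F → 0 + 1 = +1
C4: 3C, 1H → 0 − 1 = -1
C5: 1C, 2H, 1O → 0 − 2 + 1 = -1
The most reduced carbon is C2 at -2.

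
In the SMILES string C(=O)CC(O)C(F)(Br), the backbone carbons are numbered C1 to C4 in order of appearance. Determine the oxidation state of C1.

+1

C1 has one bond to C (0), a double bond to O (2×+1 = +2), one bond to H (-1).
Oxidation state = 0 + 2 − 1 = +1.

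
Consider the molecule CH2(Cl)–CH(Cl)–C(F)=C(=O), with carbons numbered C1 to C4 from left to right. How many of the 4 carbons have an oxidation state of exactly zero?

Each bond to a more electronegative atom (O, N, halogen) counts +1, each bond to a less electronegative atom (H, metal, B, Si) counts −1, and each C–C bond counts 0. Tallying each carbon:
C1: 1C, 2H, 1Cl → 0 − 2 + 1 = -1
C2: 2C, 1H, 1Cl → 0 − 1 + 1 = 0
C3: 3C, 1F → 0 + 1 = +1
C4: 2C, 2O → 0 + 2 = +2
1 carbon (C2) meets the condition.

1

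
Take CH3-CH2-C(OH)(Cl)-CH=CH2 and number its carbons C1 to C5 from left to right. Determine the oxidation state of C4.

Assign +1 per bond to O/N/halogen, −1 per bond to H or an electropositive element, and 0 per bond to carbon.
C4 has one bond to C (0), a double bond to C (2×0 = 0), one bond to H (-1).
Oxidation state = 0 + 0 − 1 = -1.

-1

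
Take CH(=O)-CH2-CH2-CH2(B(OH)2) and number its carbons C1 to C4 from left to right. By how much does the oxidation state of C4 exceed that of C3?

C4: 1C, 2H, 1B → 0 − 2 − 1 = -3
C3: 2C, 2H → 0 − 2 = -2
Difference: -3 − (-2) = -1.

-1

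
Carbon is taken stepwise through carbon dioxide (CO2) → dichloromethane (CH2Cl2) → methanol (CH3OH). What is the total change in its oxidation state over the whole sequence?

-6

Carbon oxidation states along the series — carbon dioxide: +4, dichloromethane: 0, methanol: -2.
Net change = -2 − (+4) = -6.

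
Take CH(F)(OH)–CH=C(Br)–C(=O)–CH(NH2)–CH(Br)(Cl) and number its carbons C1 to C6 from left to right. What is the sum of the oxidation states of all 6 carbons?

Assign +1 per bond to O/N/halogen, −1 per bond to H or an electropositive element, and 0 per bond to carbon. Tallying each carbon:
C1: 1C, 1H, 1O, 1F → 0 − 1 + 1 + 1 = +1
C2: 3C, 1H → 0 − 1 = -1
C3: 3C, 1Br → 0 + 1 = +1
C4: 2C, 2O → 0 + 2 = +2
C5: 2C, 1H, 1N → 0 − 1 + 1 = 0
C6: 1C, 1H, 1Cl, 1Br → 0 − 1 + 1 + 1 = +1
Sum = +1 − 1 + 1 + 2 + 0 + 1 = +4.

+4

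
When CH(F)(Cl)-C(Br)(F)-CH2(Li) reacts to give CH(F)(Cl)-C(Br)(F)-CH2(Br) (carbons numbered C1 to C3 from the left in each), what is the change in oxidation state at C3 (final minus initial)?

+2

Before: C3 has 1 bond to C, 2 bonds to H, 1 bond to Li → oxidation state -3.
After: C3 has 1 bond to C, 2 bonds to H, 1 bond to Br → oxidation state -1.
Δ = -1 − (-3) = +2, so this is an oxidation at C3.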